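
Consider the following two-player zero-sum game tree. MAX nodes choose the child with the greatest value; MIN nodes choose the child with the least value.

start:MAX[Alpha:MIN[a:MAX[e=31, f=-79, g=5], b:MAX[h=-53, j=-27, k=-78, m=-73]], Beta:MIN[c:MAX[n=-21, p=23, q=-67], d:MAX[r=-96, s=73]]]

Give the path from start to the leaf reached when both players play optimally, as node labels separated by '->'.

start -> Beta -> c -> p

a (MAX): max(31, -79, 5) = 31
b (MAX): max(-53, -27, -78, -73) = -27
Alpha (MIN): min(31, -27) = -27
c (MAX): max(-21, 23, -67) = 23
d (MAX): max(-96, 73) = 73
Beta (MIN): min(23, 73) = 23
start (MAX): max(-27, 23) = 23
At start, MAX picks Beta (highest: 23).
At Beta, MIN picks c (lowest: 23).
At c, MAX picks p (highest: 23).
Terminal value 23.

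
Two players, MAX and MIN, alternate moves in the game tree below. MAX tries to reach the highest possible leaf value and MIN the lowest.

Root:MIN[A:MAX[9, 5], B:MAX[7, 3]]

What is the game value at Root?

7

A (MAX): max(9, 5) = 9
B (MAX): max(7, 3) = 7
Root (MIN): min(9, 7) = 7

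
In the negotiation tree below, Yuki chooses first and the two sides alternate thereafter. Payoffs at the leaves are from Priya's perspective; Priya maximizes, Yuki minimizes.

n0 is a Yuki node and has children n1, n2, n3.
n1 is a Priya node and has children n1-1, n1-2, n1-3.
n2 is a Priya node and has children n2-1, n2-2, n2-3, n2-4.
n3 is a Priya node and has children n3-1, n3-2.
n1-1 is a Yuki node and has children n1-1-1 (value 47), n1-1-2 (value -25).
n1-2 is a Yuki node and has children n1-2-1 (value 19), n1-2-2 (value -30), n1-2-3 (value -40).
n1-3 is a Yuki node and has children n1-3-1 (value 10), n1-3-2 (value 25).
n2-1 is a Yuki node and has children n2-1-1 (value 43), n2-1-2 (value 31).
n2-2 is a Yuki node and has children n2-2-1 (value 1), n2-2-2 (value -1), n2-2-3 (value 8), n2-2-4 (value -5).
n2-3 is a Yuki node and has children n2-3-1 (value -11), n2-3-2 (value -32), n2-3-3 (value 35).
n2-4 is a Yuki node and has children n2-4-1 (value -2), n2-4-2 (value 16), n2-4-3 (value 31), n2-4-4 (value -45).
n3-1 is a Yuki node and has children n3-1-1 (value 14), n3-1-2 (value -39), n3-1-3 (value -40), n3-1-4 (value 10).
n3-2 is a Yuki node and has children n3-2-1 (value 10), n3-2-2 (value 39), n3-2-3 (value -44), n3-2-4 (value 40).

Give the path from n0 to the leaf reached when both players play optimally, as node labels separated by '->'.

n0 -> n3 -> n3-1 -> n3-1-3

n1-1 (Yuki): min(47, -25) = -25
n1-2 (Yuki): min(19, -30, -40) = -40
n1-3 (Yuki): min(10, 25) = 10
n1 (Priya): max(-25, -40, 10) = 10
n2-1 (Yuki): min(43, 31) = 31
n2-2 (Yuki): min(1, -1, 8, -5) = -5
n2-3 (Yuki): min(-11, -32, 35) = -32
n2-4 (Yuki): min(-2, 16, 31, -45) = -45
n2 (Priya): max(31, -5, -32, -45) = 31
n3-1 (Yuki): min(14, -39, -40, 10) = -40
n3-2 (Yuki): min(10, 39, -44, 40) = -44
n3 (Priya): max(-40, -44) = -40
n0 (Yuki): min(10, 31, -40) = -40
At n0, Yuki picks n3 (lowest: -40).
At n3, Priya picks n3-1 (highest: -40).
At n3-1, Yuki picks n3-1-3 (lowest: -40).
Terminal value -40.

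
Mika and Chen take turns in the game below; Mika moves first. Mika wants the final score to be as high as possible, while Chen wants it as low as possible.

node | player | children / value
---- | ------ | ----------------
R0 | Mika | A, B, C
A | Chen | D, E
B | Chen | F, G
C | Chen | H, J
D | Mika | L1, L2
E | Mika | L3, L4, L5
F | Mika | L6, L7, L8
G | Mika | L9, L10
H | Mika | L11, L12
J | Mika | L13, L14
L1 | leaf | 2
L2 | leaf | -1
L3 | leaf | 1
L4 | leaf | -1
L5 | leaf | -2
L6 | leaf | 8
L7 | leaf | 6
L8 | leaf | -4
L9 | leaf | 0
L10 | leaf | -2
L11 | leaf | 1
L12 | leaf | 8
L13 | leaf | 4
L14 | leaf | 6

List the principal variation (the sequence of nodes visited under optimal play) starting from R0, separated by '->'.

D (Mika): max(2, -1) = 2
E (Mika): max(1, -1, -2) = 1
A (Chen): min(2, 1) = 1
F (Mika): max(8, 6, -4) = 8
G (Mika): max(0, -2) = 0
B (Chen): min(8, 0) = 0
H (Mika): max(1, 8) = 8
J (Mika): max(4, 6) = 6
C (Chen): min(8, 6) = 6
R0 (Mika): max(1, 0, 6) = 6
At R0, Mika picks C (highest: 6).
At C, Chen picks J (lowest: 6).
At J, Mika picks L14 (highest: 6).
Terminal value 6.

R0 -> C -> J -> L14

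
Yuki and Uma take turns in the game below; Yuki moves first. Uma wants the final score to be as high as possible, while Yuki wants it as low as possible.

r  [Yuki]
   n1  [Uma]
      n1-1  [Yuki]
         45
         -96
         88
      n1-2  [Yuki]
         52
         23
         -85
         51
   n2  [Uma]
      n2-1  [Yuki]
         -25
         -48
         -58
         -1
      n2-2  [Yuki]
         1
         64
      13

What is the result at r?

n1-1 (Yuki): min(45, -96, 88) = -96
n1-2 (Yuki): min(52, 23, -85, 51) = -85
n1 (Uma): max(-96, -85) = -85
n2-1 (Yuki): min(-25, -48, -58, -1) = -58
n2-2 (Yuki): min(1, 64) = 1
n2 (Uma): max(-58, 1, 13) = 13
r (Yuki): min(-85, 13) = -85

-85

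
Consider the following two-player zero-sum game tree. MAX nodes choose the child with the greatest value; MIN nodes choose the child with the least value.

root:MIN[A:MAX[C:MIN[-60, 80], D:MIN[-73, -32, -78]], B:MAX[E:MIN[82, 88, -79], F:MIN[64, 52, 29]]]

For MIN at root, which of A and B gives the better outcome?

A

C (MIN): min(-60, 80) = -60
D (MIN): min(-73, -32, -78) = -78
A (MAX): max(-60, -78) = -60
E (MIN): min(82, 88, -79) = -79
F (MIN): min(64, 52, 29) = 29
B (MAX): max(-79, 29) = 29
MIN prefers the lower value; A=-60, B=29. A is better since -60 < 29.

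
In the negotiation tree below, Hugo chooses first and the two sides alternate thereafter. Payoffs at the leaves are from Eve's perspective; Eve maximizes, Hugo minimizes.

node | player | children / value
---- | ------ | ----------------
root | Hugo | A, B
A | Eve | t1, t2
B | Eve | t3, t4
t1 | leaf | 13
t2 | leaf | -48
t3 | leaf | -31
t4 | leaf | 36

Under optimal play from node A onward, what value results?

A (Eve): max(13, -48) = 13

13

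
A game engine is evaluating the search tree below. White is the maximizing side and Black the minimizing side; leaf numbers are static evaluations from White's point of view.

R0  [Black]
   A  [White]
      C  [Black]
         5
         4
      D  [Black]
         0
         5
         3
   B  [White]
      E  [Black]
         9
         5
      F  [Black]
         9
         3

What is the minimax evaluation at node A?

C (Black): min(5, 4) = 4
D (Black): min(0, 5, 3) = 0
A (White): max(4, 0) = 4

4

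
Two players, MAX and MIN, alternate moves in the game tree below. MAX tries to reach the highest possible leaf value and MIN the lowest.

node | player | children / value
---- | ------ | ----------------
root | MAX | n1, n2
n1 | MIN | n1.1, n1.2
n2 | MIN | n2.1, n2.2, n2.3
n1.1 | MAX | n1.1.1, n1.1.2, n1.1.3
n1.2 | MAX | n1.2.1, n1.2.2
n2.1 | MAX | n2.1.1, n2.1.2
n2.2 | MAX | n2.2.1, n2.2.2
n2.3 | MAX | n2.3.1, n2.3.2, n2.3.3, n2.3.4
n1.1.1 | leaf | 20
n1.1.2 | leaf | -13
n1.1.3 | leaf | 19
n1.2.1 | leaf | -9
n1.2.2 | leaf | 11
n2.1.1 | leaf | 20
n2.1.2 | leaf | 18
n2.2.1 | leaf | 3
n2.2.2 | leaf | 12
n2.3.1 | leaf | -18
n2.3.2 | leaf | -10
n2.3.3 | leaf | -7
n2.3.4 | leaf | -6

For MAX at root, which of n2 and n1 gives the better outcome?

n1

n2.1 (MAX): max(20, 18) = 20
n2.2 (MAX): max(3, 12) = 12
n2.3 (MAX): max(-18, -10, -7, -6) = -6
n2 (MIN): min(20, 12, -6) = -6
n1.1 (MAX): max(20, -13, 19) = 20
n1.2 (MAX): max(-9, 11) = 11
n1 (MIN): min(20, 11) = 11
MAX prefers the higher value; n2=-6, n1=11. n1 is better since 11 > -6.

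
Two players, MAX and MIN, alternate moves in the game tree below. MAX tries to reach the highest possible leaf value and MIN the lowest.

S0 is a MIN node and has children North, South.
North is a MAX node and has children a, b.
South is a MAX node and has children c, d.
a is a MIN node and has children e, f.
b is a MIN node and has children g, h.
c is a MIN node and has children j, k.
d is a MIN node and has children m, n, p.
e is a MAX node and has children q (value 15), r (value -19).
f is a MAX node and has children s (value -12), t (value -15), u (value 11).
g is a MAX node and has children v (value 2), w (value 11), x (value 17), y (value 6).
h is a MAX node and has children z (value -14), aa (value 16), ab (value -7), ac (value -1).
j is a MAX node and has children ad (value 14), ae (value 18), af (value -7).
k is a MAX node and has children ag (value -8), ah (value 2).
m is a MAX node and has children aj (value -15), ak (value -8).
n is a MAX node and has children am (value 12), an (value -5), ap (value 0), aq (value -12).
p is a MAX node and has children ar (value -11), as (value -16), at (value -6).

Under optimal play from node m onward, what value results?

-8

m (MAX): max(-15, -8) = -8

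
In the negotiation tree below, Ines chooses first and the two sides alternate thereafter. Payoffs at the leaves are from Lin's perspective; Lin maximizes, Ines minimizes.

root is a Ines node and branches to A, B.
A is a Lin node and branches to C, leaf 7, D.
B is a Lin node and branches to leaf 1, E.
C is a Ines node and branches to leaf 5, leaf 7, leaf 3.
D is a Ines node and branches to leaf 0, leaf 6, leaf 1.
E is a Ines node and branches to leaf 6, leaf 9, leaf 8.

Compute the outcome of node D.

D (Ines): min(0, 6, 1) = 0

0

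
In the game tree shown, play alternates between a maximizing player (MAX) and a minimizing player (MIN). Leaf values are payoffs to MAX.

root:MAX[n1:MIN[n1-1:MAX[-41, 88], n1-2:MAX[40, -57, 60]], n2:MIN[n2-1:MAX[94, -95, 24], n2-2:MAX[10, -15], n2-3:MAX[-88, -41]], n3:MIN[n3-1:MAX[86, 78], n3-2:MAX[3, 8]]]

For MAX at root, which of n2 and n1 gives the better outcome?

n1

n2-1 (MAX): max(94, -95, 24) = 94
n2-2 (MAX): max(10, -15) = 10
n2-3 (MAX): max(-88, -41) = -41
n2 (MIN): min(94, 10, -41) = -41
n1-1 (MAX): max(-41, 88) = 88
n1-2 (MAX): max(40, -57, 60) = 60
n1 (MIN): min(88, 60) = 60
MAX prefers the higher value; n2=-41, n1=60. n1 is better since 60 > -41.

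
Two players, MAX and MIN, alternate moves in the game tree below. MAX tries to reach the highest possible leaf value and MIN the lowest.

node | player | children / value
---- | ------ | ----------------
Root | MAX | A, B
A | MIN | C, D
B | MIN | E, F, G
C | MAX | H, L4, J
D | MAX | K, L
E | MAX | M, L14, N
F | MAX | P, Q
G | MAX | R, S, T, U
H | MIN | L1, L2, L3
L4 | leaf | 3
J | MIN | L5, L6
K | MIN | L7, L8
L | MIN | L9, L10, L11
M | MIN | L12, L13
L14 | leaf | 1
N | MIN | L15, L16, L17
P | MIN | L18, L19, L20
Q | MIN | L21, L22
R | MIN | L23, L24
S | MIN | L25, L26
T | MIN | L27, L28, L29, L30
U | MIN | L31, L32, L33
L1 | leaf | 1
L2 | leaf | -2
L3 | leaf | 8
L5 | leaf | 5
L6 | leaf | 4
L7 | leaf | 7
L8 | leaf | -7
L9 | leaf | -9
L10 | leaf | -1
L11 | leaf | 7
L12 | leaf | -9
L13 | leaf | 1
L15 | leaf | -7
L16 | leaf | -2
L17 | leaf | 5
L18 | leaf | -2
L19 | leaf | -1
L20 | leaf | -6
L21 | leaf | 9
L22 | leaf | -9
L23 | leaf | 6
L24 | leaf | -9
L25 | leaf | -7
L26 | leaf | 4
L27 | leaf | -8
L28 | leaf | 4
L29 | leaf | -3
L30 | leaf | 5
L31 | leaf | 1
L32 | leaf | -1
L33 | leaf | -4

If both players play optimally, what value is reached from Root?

-6

H (MIN): min(1, -2, 8) = -2
J (MIN): min(5, 4) = 4
C (MAX): max(-2, 3, 4) = 4
K (MIN): min(7, -7) = -7
L (MIN): min(-9, -1, 7) = -9
D (MAX): max(-7, -9) = -7
A (MIN): min(4, -7) = -7
M (MIN): min(-9, 1) = -9
N (MIN): min(-7, -2, 5) = -7
E (MAX): max(-9, 1, -7) = 1
P (MIN): min(-2, -1, -6) = -6
Q (MIN): min(9, -9) = -9
F (MAX): max(-6, -9) = -6
R (MIN): min(6, -9) = -9
S (MIN): min(-7, 4) = -7
T (MIN): min(-8, 4, -3, 5) = -8
U (MIN): min(1, -1, -4) = -4
G (MAX): max(-9, -7, -8, -4) = -4
B (MIN): min(1, -6, -4) = -6
Root (MAX): max(-7, -6) = -6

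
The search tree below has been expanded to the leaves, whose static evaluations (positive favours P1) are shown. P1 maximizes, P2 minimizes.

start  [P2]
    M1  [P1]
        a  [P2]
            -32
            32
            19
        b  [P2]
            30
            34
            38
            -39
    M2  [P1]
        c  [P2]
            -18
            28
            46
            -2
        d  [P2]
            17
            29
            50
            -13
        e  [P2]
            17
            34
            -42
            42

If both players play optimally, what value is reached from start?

-32

a (P2): min(-32, 32, 19) = -32
b (P2): min(30, 34, 38, -39) = -39
M1 (P1): max(-32, -39) = -32
c (P2): min(-18, 28, 46, -2) = -18
d (P2): min(17, 29, 50, -13) = -13
e (P2): min(17, 34, -42, 42) = -42
M2 (P1): max(-18, -13, -42) = -13
start (P2): min(-32, -13) = -32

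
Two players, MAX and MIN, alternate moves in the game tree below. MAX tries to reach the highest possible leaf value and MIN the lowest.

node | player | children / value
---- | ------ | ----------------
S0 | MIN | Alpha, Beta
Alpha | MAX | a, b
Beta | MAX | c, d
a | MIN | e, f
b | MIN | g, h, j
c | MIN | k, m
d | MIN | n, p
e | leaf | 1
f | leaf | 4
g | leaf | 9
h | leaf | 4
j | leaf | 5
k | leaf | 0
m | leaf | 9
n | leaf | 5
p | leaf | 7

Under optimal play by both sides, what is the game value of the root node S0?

a (MIN): min(1, 4) = 1
b (MIN): min(9, 4, 5) = 4
Alpha (MAX): max(1, 4) = 4
c (MIN): min(0, 9) = 0
d (MIN): min(5, 7) = 5
Beta (MAX): max(0, 5) = 5
S0 (MIN): min(4, 5) = 4

4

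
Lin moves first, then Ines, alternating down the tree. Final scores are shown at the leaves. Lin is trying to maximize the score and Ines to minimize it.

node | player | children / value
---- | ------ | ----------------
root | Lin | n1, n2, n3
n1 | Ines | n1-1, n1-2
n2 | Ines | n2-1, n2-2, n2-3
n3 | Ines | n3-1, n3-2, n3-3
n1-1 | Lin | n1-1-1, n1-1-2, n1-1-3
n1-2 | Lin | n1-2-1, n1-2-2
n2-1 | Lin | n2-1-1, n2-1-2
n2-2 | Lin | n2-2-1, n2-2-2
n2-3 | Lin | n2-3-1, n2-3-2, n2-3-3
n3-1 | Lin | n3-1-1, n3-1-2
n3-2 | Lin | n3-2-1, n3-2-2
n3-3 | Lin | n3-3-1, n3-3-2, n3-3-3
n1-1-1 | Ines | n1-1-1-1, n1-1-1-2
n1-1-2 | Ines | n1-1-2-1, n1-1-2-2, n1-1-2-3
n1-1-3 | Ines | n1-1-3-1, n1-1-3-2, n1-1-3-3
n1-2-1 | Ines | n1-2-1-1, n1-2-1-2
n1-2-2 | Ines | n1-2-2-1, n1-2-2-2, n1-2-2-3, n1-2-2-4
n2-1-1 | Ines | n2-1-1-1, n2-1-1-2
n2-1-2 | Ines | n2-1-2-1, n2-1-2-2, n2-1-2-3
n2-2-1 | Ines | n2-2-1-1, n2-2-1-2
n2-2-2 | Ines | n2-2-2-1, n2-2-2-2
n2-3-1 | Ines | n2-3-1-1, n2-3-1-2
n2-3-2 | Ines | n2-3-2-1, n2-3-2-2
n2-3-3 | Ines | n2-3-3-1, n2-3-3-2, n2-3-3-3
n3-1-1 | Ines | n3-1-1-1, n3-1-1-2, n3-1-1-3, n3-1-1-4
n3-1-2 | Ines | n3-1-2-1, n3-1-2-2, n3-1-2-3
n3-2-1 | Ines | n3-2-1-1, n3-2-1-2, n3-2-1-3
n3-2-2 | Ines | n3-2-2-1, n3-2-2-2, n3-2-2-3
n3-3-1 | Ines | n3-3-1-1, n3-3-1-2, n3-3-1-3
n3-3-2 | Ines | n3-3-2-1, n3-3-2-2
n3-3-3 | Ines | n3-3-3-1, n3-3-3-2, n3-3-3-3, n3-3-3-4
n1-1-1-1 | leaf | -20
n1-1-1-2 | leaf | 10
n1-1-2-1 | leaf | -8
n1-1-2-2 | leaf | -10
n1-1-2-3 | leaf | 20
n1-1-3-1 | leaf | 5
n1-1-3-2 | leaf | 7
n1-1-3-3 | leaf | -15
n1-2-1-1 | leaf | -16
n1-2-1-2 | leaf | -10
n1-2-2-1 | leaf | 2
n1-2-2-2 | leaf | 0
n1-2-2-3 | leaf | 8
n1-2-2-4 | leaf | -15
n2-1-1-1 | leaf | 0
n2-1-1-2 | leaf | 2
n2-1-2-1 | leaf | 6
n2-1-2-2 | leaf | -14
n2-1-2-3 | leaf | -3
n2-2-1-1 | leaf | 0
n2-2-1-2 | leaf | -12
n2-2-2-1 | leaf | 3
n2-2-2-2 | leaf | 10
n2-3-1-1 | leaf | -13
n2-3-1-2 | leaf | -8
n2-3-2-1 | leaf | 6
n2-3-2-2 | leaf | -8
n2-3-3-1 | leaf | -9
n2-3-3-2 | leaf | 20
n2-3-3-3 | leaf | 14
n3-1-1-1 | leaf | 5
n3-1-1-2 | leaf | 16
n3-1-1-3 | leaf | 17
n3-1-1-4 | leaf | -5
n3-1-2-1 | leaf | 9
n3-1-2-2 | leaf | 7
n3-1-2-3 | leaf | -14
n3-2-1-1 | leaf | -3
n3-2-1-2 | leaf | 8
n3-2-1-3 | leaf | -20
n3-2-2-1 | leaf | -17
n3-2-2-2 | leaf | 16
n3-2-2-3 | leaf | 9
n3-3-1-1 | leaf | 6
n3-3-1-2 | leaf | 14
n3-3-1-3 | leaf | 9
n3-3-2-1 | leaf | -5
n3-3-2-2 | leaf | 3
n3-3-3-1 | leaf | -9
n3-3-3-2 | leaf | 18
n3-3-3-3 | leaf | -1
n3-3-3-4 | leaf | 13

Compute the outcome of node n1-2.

-15

n1-2-1 (Ines): min(-16, -10) = -16
n1-2-2 (Ines): min(2, 0, 8, -15) = -15
n1-2 (Lin): max(-16, -15) = -15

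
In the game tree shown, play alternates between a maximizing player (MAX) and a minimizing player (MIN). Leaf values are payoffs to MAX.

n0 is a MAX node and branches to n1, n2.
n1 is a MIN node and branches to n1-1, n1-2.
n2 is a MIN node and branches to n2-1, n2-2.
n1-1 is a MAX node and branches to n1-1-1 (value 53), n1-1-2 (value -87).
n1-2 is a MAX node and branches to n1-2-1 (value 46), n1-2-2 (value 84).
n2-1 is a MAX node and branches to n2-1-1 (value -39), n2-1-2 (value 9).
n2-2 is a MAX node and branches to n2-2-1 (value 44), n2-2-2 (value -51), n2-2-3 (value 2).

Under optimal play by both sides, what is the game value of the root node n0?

53

n1-1 (MAX): max(53, -87) = 53
n1-2 (MAX): max(46, 84) = 84
n1 (MIN): min(53, 84) = 53
n2-1 (MAX): max(-39, 9) = 9
n2-2 (MAX): max(44, -51, 2) = 44
n2 (MIN): min(9, 44) = 9
n0 (MAX): max(53, 9) = 53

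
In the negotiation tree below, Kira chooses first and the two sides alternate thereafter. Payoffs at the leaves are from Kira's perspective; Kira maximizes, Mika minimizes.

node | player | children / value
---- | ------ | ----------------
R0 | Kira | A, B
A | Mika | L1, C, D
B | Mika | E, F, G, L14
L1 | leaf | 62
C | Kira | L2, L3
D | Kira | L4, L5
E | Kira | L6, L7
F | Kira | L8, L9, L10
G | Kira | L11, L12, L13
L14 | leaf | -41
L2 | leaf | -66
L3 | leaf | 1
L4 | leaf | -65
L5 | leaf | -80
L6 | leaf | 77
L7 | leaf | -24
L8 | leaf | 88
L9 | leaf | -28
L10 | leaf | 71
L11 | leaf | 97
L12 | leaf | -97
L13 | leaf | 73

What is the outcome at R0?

-41

C (Kira): max(-66, 1) = 1
D (Kira): max(-65, -80) = -65
A (Mika): min(62, 1, -65) = -65
E (Kira): max(77, -24) = 77
F (Kira): max(88, -28, 71) = 88
G (Kira): max(97, -97, 73) = 97
B (Mika): min(77, 88, 97, -41) = -41
R0 (Kira): max(-65, -41) = -41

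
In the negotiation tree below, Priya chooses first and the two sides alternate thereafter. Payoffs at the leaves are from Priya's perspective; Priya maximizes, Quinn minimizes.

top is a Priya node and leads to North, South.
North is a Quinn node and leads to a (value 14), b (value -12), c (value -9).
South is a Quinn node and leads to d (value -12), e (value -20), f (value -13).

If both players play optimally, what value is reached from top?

-12

North (Quinn): min(14, -12, -9) = -12
South (Quinn): min(-12, -20, -13) = -20
top (Priya): max(-12, -20) = -12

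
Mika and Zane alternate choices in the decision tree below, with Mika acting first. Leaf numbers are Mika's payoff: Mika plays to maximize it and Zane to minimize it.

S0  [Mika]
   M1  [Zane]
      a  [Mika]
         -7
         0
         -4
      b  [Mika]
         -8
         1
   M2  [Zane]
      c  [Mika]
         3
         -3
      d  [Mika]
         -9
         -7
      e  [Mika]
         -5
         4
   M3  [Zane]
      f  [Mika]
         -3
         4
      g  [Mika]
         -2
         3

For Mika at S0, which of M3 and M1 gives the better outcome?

f (Mika): max(-3, 4) = 4
g (Mika): max(-2, 3) = 3
M3 (Zane): min(4, 3) = 3
a (Mika): max(-7, 0, -4) = 0
b (Mika): max(-8, 1) = 1
M1 (Zane): min(0, 1) = 0
Mika prefers the higher value; M3=3, M1=0. M3 is better since 3 > 0.

M3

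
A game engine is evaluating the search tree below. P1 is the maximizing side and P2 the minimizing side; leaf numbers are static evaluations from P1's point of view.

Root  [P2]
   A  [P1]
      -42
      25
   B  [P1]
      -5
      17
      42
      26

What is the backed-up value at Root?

A (P1): max(-42, 25) = 25
B (P1): max(-5, 17, 42, 26) = 42
Root (P2): min(25, 42) = 25

25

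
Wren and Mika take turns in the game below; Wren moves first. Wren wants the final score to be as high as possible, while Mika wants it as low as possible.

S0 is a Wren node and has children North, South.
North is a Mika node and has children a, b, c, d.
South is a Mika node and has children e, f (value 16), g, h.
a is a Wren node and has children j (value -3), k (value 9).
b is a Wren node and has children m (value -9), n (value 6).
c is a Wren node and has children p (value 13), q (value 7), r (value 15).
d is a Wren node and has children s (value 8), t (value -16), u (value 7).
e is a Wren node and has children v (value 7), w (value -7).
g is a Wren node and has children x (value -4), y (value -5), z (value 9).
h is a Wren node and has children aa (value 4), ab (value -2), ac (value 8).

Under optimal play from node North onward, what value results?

6

a (Wren): max(-3, 9) = 9
b (Wren): max(-9, 6) = 6
c (Wren): max(13, 7, 15) = 15
d (Wren): max(8, -16, 7) = 8
North (Mika): min(9, 6, 15, 8) = 6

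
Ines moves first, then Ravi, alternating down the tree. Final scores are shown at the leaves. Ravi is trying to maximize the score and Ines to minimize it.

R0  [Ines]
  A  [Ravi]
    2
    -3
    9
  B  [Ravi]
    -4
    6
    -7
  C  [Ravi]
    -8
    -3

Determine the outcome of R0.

A (Ravi): max(2, -3, 9) = 9
B (Ravi): max(-4, 6, -7) = 6
C (Ravi): max(-8, -3) = -3
R0 (Ines): min(9, 6, -3) = -3

-3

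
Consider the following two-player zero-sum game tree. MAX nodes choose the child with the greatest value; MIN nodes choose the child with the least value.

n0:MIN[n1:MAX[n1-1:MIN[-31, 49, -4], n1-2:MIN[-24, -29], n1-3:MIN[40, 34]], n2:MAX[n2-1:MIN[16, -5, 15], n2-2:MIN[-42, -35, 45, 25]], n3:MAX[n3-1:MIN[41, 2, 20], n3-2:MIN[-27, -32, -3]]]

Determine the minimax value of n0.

n1-1 (MIN): min(-31, 49, -4) = -31
n1-2 (MIN): min(-24, -29) = -29
n1-3 (MIN): min(40, 34) = 34
n1 (MAX): max(-31, -29, 34) = 34
n2-1 (MIN): min(16, -5, 15) = -5
n2-2 (MIN): min(-42, -35, 45, 25) = -42
n2 (MAX): max(-5, -42) = -5
n3-1 (MIN): min(41, 2, 20) = 2
n3-2 (MIN): min(-27, -32, -3) = -32
n3 (MAX): max(2, -32) = 2
n0 (MIN): min(34, -5, 2) = -5

-5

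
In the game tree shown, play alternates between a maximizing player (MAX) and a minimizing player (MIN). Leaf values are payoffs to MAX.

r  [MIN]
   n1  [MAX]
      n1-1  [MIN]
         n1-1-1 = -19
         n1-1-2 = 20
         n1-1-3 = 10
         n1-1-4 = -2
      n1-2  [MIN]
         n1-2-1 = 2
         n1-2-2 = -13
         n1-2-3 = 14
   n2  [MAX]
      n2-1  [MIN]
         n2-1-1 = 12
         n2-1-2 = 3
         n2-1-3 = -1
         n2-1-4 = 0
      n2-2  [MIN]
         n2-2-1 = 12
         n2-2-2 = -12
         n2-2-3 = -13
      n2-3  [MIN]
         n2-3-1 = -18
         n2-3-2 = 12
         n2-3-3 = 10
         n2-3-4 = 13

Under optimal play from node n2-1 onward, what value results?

n2-1 (MIN): min(12, 3, -1, 0) = -1

-1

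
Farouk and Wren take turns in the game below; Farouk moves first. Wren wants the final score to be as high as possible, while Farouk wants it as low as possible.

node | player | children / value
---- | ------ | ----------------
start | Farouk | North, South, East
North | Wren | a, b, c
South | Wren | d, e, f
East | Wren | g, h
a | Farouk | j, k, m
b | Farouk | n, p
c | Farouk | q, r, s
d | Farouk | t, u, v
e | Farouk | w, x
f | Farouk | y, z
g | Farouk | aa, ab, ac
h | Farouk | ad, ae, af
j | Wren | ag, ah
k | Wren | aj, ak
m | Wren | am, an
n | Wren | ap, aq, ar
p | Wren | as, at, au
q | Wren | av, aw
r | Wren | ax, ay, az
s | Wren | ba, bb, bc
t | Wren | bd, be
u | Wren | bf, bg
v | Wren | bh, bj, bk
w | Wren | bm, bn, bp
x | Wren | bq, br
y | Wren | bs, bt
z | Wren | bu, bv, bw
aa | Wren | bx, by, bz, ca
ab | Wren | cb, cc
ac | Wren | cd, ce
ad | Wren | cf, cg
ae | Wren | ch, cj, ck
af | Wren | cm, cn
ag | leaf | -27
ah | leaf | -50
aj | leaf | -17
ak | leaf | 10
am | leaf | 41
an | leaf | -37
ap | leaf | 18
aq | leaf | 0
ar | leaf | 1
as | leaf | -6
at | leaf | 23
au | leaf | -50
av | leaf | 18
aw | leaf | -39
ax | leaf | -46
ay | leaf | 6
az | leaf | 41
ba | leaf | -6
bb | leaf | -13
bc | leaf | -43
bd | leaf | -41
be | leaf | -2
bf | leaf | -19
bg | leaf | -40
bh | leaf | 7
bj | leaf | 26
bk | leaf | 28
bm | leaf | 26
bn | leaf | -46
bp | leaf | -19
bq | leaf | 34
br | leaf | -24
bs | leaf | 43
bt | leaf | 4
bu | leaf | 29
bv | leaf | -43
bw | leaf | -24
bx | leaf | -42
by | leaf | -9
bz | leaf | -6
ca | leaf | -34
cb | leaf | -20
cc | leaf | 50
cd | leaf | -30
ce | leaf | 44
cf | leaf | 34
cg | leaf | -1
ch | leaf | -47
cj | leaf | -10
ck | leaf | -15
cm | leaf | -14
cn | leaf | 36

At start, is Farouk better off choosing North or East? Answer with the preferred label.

East

j (Wren): max(-27, -50) = -27
k (Wren): max(-17, 10) = 10
m (Wren): max(41, -37) = 41
a (Farouk): min(-27, 10, 41) = -27
n (Wren): max(18, 0, 1) = 18
p (Wren): max(-6, 23, -50) = 23
b (Farouk): min(18, 23) = 18
q (Wren): max(18, -39) = 18
r (Wren): max(-46, 6, 41) = 41
s (Wren): max(-6, -13, -43) = -6
c (Farouk): min(18, 41, -6) = -6
North (Wren): max(-27, 18, -6) = 18
aa (Wren): max(-42, -9, -6, -34) = -6
ab (Wren): max(-20, 50) = 50
ac (Wren): max(-30, 44) = 44
g (Farouk): min(-6, 50, 44) = -6
ad (Wren): max(34, -1) = 34
ae (Wren): max(-47, -10, -15) = -10
af (Wren): max(-14, 36) = 36
h (Farouk): min(34, -10, 36) = -10
East (Wren): max(-6, -10) = -6
Farouk prefers the lower value; North=18, East=-6. East is better since -6 < 18.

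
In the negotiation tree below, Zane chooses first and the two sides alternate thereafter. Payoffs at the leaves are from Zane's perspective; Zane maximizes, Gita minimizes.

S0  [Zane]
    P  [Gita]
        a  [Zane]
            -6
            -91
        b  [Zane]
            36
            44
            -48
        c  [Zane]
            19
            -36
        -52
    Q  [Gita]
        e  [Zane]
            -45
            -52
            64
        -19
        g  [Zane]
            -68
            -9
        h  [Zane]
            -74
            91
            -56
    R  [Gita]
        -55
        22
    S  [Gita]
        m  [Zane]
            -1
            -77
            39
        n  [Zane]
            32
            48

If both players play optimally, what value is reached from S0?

39

a (Zane): max(-6, -91) = -6
b (Zane): max(36, 44, -48) = 44
c (Zane): max(19, -36) = 19
P (Gita): min(-6, 44, 19, -52) = -52
e (Zane): max(-45, -52, 64) = 64
g (Zane): max(-68, -9) = -9
h (Zane): max(-74, 91, -56) = 91
Q (Gita): min(64, -19, -9, 91) = -19
R (Gita): min(-55, 22) = -55
m (Zane): max(-1, -77, 39) = 39
n (Zane): max(32, 48) = 48
S (Gita): min(39, 48) = 39
S0 (Zane): max(-52, -19, -55, 39) = 39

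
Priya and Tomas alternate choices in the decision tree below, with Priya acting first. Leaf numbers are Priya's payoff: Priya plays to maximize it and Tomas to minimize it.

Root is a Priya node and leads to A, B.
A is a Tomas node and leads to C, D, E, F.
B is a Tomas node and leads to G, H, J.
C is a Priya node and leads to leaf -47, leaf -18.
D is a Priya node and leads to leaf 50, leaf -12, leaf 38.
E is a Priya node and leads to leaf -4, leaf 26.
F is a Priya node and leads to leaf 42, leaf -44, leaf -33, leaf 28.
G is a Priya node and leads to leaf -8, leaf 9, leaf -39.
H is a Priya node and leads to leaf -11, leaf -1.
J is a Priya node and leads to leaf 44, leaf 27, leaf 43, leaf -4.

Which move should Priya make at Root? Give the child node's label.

C (Priya): max(-47, -18) = -18
D (Priya): max(50, -12, 38) = 50
E (Priya): max(-4, 26) = 26
F (Priya): max(42, -44, -33, 28) = 42
A (Tomas): min(-18, 50, 26, 42) = -18
G (Priya): max(-8, 9, -39) = 9
H (Priya): max(-11, -1) = -1
J (Priya): max(44, 27, 43, -4) = 44
B (Tomas): min(9, -1, 44) = -1
Root (Priya): max(-18, -1) = -1
Priya at Root wants the highest of {A=-18, B=-1}, so chooses B.

B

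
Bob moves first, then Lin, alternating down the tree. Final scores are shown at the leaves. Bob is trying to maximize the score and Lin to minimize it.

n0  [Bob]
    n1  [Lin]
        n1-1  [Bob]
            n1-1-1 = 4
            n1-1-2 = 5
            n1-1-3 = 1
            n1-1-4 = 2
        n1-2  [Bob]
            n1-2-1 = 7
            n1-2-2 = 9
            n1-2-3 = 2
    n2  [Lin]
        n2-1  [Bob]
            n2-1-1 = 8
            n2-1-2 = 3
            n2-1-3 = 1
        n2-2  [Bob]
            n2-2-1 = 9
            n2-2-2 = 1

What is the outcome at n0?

8

n1-1 (Bob): max(4, 5, 1, 2) = 5
n1-2 (Bob): max(7, 9, 2) = 9
n1 (Lin): min(5, 9) = 5
n2-1 (Bob): max(8, 3, 1) = 8
n2-2 (Bob): max(9, 1) = 9
n2 (Lin): min(8, 9) = 8
n0 (Bob): max(5, 8) = 8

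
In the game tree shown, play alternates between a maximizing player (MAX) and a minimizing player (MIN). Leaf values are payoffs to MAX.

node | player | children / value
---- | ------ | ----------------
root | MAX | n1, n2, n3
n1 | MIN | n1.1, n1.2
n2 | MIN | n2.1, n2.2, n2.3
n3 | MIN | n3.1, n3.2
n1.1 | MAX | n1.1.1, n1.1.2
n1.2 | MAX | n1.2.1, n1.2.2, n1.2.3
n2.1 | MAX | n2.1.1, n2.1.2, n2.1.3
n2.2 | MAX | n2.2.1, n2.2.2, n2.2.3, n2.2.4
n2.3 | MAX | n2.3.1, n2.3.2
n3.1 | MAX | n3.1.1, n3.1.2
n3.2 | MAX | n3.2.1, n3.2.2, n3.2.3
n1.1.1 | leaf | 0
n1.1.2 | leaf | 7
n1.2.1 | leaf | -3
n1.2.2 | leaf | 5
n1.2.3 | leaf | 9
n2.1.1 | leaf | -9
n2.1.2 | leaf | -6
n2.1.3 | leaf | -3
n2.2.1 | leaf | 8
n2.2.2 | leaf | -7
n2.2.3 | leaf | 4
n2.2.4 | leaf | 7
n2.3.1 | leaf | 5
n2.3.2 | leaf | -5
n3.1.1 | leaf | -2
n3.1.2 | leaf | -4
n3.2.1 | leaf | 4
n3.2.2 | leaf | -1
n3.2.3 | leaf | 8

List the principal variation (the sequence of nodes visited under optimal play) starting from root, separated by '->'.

root -> n1 -> n1.1 -> n1.1.2

n1.1 (MAX): max(0, 7) = 7
n1.2 (MAX): max(-3, 5, 9) = 9
n1 (MIN): min(7, 9) = 7
n2.1 (MAX): max(-9, -6, -3) = -3
n2.2 (MAX): max(8, -7, 4, 7) = 8
n2.3 (MAX): max(5, -5) = 5
n2 (MIN): min(-3, 8, 5) = -3
n3.1 (MAX): max(-2, -4) = -2
n3.2 (MAX): max(4, -1, 8) = 8
n3 (MIN): min(-2, 8) = -2
root (MAX): max(7, -3, -2) = 7
At root, MAX picks n1 (highest: 7).
At n1, MIN picks n1.1 (lowest: 7).
At n1.1, MAX picks n1.1.2 (highest: 7).
Terminal value 7.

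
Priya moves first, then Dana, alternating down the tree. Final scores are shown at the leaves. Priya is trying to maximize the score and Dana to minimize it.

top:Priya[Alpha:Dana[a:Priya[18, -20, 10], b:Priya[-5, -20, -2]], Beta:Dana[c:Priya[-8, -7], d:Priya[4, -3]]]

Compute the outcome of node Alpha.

a (Priya): max(18, -20, 10) = 18
b (Priya): max(-5, -20, -2) = -2
Alpha (Dana): min(18, -2) = -2

-2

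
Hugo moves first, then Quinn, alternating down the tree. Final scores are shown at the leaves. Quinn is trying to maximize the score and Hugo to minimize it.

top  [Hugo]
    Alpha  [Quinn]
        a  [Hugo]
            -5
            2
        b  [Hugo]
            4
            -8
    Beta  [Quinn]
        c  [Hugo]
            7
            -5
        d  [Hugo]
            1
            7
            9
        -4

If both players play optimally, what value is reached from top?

a (Hugo): min(-5, 2) = -5
b (Hugo): min(4, -8) = -8
Alpha (Quinn): max(-5, -8) = -5
c (Hugo): min(7, -5) = -5
d (Hugo): min(1, 7, 9) = 1
Beta (Quinn): max(-5, 1, -4) = 1
top (Hugo): min(-5, 1) = -5

-5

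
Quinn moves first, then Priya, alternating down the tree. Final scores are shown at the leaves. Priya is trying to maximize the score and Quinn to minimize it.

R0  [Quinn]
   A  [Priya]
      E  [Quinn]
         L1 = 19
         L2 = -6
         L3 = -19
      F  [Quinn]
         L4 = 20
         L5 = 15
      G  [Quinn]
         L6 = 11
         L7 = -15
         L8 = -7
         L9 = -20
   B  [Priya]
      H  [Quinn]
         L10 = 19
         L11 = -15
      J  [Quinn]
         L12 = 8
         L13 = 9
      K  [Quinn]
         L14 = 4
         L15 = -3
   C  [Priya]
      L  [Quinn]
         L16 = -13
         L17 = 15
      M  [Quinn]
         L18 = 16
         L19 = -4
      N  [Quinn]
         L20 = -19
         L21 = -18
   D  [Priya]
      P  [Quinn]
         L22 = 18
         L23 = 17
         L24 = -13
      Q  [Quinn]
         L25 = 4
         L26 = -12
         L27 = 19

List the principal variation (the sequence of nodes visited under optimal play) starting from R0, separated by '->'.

E (Quinn): min(19, -6, -19) = -19
F (Quinn): min(20, 15) = 15
G (Quinn): min(11, -15, -7, -20) = -20
A (Priya): max(-19, 15, -20) = 15
H (Quinn): min(19, -15) = -15
J (Quinn): min(8, 9) = 8
K (Quinn): min(4, -3) = -3
B (Priya): max(-15, 8, -3) = 8
L (Quinn): min(-13, 15) = -13
M (Quinn): min(16, -4) = -4
N (Quinn): min(-19, -18) = -19
C (Priya): max(-13, -4, -19) = -4
P (Quinn): min(18, 17, -13) = -13
Q (Quinn): min(4, -12, 19) = -12
D (Priya): max(-13, -12) = -12
R0 (Quinn): min(15, 8, -4, -12) = -12
At R0, Quinn picks D (lowest: -12).
At D, Priya picks Q (highest: -12).
At Q, Quinn picks L26 (lowest: -12).
Terminal value -12.

R0 -> D -> Q -> L26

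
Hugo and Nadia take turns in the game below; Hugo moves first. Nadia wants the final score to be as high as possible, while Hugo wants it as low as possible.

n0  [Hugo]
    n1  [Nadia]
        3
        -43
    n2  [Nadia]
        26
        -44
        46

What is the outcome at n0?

n1 (Nadia): max(3, -43) = 3
n2 (Nadia): max(26, -44, 46) = 46
n0 (Hugo): min(3, 46) = 3

3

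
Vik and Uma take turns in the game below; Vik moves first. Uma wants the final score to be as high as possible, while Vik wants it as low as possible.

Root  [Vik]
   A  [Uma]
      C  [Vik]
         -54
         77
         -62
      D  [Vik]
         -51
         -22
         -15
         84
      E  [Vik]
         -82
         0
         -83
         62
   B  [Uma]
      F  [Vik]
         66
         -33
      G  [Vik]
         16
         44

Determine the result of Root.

-51

C (Vik): min(-54, 77, -62) = -62
D (Vik): min(-51, -22, -15, 84) = -51
E (Vik): min(-82, 0, -83, 62) = -83
A (Uma): max(-62, -51, -83) = -51
F (Vik): min(66, -33) = -33
G (Vik): min(16, 44) = 16
B (Uma): max(-33, 16) = 16
Root (Vik): min(-51, 16) = -51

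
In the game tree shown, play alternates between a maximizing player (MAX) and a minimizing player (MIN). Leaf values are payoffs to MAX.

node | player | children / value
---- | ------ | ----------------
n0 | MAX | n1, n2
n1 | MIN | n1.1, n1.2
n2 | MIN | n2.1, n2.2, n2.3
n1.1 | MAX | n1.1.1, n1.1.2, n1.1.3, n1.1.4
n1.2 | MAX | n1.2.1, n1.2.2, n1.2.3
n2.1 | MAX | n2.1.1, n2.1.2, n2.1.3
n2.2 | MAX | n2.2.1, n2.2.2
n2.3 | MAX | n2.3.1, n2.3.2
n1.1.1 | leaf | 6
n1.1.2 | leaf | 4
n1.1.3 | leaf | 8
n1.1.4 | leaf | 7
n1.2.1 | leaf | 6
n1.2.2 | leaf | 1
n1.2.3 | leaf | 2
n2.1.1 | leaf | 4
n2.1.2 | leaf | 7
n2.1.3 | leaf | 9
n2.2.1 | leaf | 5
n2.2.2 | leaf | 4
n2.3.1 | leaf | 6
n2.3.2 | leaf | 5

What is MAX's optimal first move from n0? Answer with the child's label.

n1

n1.1 (MAX): max(6, 4, 8, 7) = 8
n1.2 (MAX): max(6, 1, 2) = 6
n1 (MIN): min(8, 6) = 6
n2.1 (MAX): max(4, 7, 9) = 9
n2.2 (MAX): max(5, 4) = 5
n2.3 (MAX): max(6, 5) = 6
n2 (MIN): min(9, 5, 6) = 5
n0 (MAX): max(6, 5) = 6
MAX at n0 wants the highest of {n1=6, n2=5}, so chooses n1.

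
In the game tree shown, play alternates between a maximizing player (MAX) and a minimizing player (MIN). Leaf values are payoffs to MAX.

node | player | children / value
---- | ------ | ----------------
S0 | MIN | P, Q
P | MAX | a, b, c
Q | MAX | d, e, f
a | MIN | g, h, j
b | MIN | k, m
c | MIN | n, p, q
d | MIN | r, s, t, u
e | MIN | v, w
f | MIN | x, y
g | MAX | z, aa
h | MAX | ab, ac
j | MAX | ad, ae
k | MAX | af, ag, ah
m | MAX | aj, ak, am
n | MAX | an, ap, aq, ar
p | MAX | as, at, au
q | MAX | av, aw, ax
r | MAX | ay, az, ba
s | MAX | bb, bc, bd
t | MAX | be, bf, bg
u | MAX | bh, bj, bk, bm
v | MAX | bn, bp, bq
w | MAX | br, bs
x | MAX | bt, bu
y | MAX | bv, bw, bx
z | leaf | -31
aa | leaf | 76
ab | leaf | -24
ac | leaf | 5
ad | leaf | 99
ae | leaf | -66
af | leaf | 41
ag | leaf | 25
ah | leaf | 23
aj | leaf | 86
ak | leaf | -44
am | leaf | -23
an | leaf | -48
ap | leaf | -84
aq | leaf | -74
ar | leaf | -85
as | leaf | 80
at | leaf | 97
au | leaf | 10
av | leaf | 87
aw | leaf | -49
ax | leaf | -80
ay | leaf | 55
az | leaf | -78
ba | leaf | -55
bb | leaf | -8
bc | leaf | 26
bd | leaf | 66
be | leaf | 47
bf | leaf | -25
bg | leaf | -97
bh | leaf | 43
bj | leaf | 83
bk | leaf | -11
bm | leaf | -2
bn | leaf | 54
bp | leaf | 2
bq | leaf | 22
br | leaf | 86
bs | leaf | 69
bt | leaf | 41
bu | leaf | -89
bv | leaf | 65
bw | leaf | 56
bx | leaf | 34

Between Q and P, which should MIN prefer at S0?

r (MAX): max(55, -78, -55) = 55
s (MAX): max(-8, 26, 66) = 66
t (MAX): max(47, -25, -97) = 47
u (MAX): max(43, 83, -11, -2) = 83
d (MIN): min(55, 66, 47, 83) = 47
v (MAX): max(54, 2, 22) = 54
w (MAX): max(86, 69) = 86
e (MIN): min(54, 86) = 54
x (MAX): max(41, -89) = 41
y (MAX): max(65, 56, 34) = 65
f (MIN): min(41, 65) = 41
Q (MAX): max(47, 54, 41) = 54
g (MAX): max(-31, 76) = 76
h (MAX): max(-24, 5) = 5
j (MAX): max(99, -66) = 99
a (MIN): min(76, 5, 99) = 5
k (MAX): max(41, 25, 23) = 41
m (MAX): max(86, -44, -23) = 86
b (MIN): min(41, 86) = 41
n (MAX): max(-48, -84, -74, -85) = -48
p (MAX): max(80, 97, 10) = 97
q (MAX): max(87, -49, -80) = 87
c (MIN): min(-48, 97, 87) = -48
P (MAX): max(5, 41, -48) = 41
MIN prefers the lower value; Q=54, P=41. P is better since 41 < 54.

P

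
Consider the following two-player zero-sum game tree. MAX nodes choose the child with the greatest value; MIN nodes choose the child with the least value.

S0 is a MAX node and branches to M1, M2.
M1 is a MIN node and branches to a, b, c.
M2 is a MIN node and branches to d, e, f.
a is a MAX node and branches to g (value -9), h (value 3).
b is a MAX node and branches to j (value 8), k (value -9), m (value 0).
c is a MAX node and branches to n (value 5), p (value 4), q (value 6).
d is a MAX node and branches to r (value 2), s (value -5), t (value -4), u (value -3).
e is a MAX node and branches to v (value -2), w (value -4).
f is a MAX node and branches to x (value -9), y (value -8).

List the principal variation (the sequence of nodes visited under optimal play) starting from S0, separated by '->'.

a (MAX): max(-9, 3) = 3
b (MAX): max(8, -9, 0) = 8
c (MAX): max(5, 4, 6) = 6
M1 (MIN): min(3, 8, 6) = 3
d (MAX): max(2, -5, -4, -3) = 2
e (MAX): max(-2, -4) = -2
f (MAX): max(-9, -8) = -8
M2 (MIN): min(2, -2, -8) = -8
S0 (MAX): max(3, -8) = 3
At S0, MAX picks M1 (highest: 3).
At M1, MIN picks a (lowest: 3).
At a, MAX picks h (highest: 3).
Terminal value 3.

S0 -> M1 -> a -> h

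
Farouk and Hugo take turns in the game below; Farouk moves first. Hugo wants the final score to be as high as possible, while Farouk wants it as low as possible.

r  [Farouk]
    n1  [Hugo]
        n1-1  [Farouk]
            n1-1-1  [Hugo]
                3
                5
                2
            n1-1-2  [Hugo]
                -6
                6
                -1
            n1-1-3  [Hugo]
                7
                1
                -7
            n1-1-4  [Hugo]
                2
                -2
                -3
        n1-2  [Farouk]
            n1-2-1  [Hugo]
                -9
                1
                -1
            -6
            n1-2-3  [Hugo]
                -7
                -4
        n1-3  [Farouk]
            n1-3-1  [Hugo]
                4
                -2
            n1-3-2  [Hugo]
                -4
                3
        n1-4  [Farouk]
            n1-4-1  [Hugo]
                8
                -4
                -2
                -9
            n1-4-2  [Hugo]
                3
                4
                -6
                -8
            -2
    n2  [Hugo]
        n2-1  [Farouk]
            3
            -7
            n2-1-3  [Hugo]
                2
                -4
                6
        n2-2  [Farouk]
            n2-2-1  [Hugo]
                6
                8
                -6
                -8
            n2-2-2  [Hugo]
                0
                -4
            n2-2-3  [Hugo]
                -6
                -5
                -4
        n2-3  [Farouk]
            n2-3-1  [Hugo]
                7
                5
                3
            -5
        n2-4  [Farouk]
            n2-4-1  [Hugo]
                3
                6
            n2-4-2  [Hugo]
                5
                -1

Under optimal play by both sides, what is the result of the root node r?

n1-1-1 (Hugo): max(3, 5, 2) = 5
n1-1-2 (Hugo): max(-6, 6, -1) = 6
n1-1-3 (Hugo): max(7, 1, -7) = 7
n1-1-4 (Hugo): max(2, -2, -3) = 2
n1-1 (Farouk): min(5, 6, 7, 2) = 2
n1-2-1 (Hugo): max(-9, 1, -1) = 1
n1-2-3 (Hugo): max(-7, -4) = -4
n1-2 (Farouk): min(1, -6, -4) = -6
n1-3-1 (Hugo): max(4, -2) = 4
n1-3-2 (Hugo): max(-4, 3) = 3
n1-3 (Farouk): min(4, 3) = 3
n1-4-1 (Hugo): max(8, -4, -2, -9) = 8
n1-4-2 (Hugo): max(3, 4, -6, -8) = 4
n1-4 (Farouk): min(8, 4, -2) = -2
n1 (Hugo): max(2, -6, 3, -2) = 3
n2-1-3 (Hugo): max(2, -4, 6) = 6
n2-1 (Farouk): min(3, -7, 6) = -7
n2-2-1 (Hugo): max(6, 8, -6, -8) = 8
n2-2-2 (Hugo): max(0, -4) = 0
n2-2-3 (Hugo): max(-6, -5, -4) = -4
n2-2 (Farouk): min(8, 0, -4) = -4
n2-3-1 (Hugo): max(7, 5, 3) = 7
n2-3 (Farouk): min(7, -5) = -5
n2-4-1 (Hugo): max(3, 6) = 6
n2-4-2 (Hugo): max(5, -1) = 5
n2-4 (Farouk): min(6, 5) = 5
n2 (Hugo): max(-7, -4, -5, 5) = 5
r (Farouk): min(3, 5) = 3

3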